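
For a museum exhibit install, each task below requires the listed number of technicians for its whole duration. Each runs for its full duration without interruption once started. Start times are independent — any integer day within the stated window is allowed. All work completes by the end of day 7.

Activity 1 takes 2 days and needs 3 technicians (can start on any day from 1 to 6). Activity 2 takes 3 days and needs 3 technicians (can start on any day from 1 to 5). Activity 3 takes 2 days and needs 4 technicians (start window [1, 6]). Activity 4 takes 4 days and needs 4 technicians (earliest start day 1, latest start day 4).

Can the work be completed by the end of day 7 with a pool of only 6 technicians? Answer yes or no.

The minimum achievable peak is 7; 6 < 7, so no feasible schedule stays within the cap.

no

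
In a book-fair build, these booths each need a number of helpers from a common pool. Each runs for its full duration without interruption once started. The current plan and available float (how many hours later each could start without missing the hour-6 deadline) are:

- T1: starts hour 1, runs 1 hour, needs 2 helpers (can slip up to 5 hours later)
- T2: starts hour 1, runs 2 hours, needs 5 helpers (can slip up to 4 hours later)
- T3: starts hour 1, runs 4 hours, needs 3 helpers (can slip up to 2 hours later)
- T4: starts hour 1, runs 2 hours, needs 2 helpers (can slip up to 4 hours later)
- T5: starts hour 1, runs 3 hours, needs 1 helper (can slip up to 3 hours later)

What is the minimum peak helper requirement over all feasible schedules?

6

Early-start (T1@1, T2@1, T3@1, T4@1, T5@1) gives peak 13: h1:13  h2:11  h3:4  h4:3  h5:0  h6:0.
Shift T2→5, T4→2.
Schedule T1@1, T2@5, T3@1, T4@2, T5@1: h1:6  h2:6  h3:6  h4:3  h5:5  h6:5 — peak 6.
Total helper-hours = 31 over 6 hours ⇒ peak ≥ ⌈31/6⌉ = 6, so 6 is optimal.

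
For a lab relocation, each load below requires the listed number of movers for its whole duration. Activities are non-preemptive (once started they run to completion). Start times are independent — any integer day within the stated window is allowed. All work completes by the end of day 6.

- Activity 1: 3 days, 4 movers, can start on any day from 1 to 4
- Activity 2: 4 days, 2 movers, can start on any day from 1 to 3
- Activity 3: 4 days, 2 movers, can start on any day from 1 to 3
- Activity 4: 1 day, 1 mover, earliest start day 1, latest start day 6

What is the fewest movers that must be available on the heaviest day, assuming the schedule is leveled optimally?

Early-start (Activity 1@1, Activity 2@1, Activity 3@1, Activity 4@1) gives peak 9: d1:9  d2:8  d3:8  d4:4  d5:0  d6:0.
Shift Activity 4→4.
Schedule Activity 1@1, Activity 2@1, Activity 3@1, Activity 4@4: d1:8  d2:8  d3:8  d4:5  d5:0  d6:0 — peak 8.

8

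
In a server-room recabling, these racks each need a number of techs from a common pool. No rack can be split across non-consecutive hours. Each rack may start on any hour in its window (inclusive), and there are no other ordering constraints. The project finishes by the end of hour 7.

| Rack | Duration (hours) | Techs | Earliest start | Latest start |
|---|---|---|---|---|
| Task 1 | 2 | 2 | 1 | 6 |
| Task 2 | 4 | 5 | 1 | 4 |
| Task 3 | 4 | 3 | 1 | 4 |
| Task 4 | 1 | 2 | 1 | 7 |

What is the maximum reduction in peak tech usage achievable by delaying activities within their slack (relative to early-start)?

Early-start peak: h1:12  h2:10  h3:8  h4:8  h5:0  h6:0  h7:0 ⇒ 12.
Leveled (Task 1@1, Task 2@1, Task 3@3, Task 4@5): h1:7  h2:7  h3:8  h4:8  h5:5  h6:3  h7:0 ⇒ 8.
Reduction 12 − 8 = 4.

4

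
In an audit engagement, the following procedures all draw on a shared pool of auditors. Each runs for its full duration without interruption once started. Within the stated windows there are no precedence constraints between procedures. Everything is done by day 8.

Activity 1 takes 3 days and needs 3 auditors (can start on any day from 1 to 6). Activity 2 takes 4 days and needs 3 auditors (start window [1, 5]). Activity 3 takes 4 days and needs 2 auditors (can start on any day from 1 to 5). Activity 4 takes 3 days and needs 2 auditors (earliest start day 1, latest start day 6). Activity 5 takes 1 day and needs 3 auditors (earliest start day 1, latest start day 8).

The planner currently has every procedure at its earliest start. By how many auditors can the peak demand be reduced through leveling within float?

Early-start peak: d1:13  d2:10  d3:10  d4:5  d5:0  d6:0  d7:0  d8:0 ⇒ 13.
Leveled (Activity 1@1, Activity 2@4, Activity 3@1, Activity 4@5, Activity 5@8): d1:5  d2:5  d3:5  d4:5  d5:5  d6:5  d7:5  d8:3 ⇒ 5.
Reduction 13 − 5 = 8.

8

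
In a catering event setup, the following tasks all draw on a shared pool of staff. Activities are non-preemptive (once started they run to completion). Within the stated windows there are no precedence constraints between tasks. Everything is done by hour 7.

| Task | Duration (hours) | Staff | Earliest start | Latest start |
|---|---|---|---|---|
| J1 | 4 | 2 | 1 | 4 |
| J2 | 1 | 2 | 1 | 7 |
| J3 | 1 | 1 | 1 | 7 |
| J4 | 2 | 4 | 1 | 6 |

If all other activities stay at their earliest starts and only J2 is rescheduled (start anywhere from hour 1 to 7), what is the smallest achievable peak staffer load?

7

J2@1: h1:9  h2:6  h3:2  h4:2  h5:0  h6:0  h7:0 → peak 9
J2@2: h1:7  h2:8  h3:2  h4:2  h5:0  h6:0  h7:0 → peak 8
J2@3: h1:7  h2:6  h3:4  h4:2  h5:0  h6:0  h7:0 → peak 7
J2@4: h1:7  h2:6  h3:2  h4:4  h5:0  h6:0  h7:0 → peak 7
J2@5: h1:7  h2:6  h3:2  h4:2  h5:2  h6:0  h7:0 → peak 7
J2@6: h1:7  h2:6  h3:2  h4:2  h5:0  h6:2  h7:0 → peak 7
J2@7: h1:7  h2:6  h3:2  h4:2  h5:0  h6:0  h7:2 → peak 7
Best is J2@3, peak 7.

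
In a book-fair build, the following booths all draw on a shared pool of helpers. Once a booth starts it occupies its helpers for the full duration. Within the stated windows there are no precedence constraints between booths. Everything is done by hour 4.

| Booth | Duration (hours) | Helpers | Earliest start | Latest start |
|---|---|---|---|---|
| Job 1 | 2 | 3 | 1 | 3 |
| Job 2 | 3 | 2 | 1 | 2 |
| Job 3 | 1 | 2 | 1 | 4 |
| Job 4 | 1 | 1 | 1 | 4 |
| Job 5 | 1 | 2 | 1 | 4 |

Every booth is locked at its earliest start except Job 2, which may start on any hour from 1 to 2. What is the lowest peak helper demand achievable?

Job 2@1: h1:10  h2:5  h3:2  h4:0 → peak 10
Job 2@2: h1:8  h2:5  h3:2  h4:2 → peak 8
Best is Job 2@2, peak 8.

8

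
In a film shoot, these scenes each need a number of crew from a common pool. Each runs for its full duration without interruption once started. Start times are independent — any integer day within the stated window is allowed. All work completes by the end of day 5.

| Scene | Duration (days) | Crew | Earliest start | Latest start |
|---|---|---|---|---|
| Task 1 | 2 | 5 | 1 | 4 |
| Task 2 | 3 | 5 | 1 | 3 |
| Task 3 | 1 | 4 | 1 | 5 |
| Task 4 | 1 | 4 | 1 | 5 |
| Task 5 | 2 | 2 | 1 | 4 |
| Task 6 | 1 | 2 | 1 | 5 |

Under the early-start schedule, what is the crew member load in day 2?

12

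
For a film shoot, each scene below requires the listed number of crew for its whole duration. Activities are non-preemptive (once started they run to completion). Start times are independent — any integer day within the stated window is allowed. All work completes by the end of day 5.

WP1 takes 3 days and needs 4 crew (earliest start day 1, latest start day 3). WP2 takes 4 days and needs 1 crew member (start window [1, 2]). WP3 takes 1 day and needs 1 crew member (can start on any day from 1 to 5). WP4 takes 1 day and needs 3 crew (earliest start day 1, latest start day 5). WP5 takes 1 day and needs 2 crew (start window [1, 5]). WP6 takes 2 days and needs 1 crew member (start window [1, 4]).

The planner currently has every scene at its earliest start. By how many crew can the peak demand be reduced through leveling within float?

7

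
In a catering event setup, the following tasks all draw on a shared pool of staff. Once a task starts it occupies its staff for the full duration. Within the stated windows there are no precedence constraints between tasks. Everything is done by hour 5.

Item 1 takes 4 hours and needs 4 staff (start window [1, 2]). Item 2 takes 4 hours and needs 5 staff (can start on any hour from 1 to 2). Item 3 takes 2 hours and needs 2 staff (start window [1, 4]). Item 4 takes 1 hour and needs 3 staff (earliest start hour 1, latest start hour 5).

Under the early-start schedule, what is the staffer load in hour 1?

14

At early start, hour 1 has: Item 1, Item 2, Item 3, Item 4.
Demand: 4 + 5 + 2 + 3 = 14.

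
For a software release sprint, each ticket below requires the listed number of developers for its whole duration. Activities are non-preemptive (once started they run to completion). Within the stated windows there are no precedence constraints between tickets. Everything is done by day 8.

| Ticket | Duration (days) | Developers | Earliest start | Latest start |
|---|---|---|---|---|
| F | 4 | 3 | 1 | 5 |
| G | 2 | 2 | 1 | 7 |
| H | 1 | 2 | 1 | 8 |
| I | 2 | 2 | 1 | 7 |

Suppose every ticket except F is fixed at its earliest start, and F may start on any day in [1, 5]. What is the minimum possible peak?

6

F@1: d1:9  d2:7  d3:3  d4:3  d5:0  d6:0  d7:0  d8:0 → peak 9
F@2: d1:6  d2:7  d3:3  d4:3  d5:3  d6:0  d7:0  d8:0 → peak 7
F@3: d1:6  d2:4  d3:3  d4:3  d5:3  d6:3  d7:0  d8:0 → peak 6
F@4: d1:6  d2:4  d3:0  d4:3  d5:3  d6:3  d7:3  d8:0 → peak 6
F@5: d1:6  d2:4  d3:0  d4:0  d5:3  d6:3  d7:3  d8:3 → peak 6
Best is F@3, peak 6.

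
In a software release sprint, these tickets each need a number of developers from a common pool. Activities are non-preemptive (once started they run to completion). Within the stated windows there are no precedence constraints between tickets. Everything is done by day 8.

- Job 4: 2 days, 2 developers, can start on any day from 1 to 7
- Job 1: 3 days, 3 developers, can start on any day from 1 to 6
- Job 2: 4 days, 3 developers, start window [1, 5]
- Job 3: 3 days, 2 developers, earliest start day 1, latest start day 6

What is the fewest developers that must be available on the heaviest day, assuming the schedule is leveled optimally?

5

Early-start (Job 4@1, Job 1@1, Job 2@1, Job 3@1) gives peak 10: d1:10  d2:10  d3:8  d4:3  d5:0  d6:0  d7:0  d8:0.
Shift Job 2→4, Job 3→3.
Schedule Job 4@1, Job 1@1, Job 2@4, Job 3@3: d1:5  d2:5  d3:5  d4:5  d5:5  d6:3  d7:3  d8:0 — peak 5.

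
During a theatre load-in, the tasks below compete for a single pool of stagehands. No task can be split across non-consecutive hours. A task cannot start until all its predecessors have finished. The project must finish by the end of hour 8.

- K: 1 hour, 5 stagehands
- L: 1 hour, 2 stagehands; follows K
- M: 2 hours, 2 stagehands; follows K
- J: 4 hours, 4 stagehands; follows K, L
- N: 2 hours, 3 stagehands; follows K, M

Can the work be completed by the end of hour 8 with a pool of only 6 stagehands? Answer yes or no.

yes

Schedule K@1, L@2, M@2, J@3, N@7: h1:5  h2:4  h3:6  h4:4  h5:4  h6:4  h7:3  h8:3 — peak 6 ≤ 6.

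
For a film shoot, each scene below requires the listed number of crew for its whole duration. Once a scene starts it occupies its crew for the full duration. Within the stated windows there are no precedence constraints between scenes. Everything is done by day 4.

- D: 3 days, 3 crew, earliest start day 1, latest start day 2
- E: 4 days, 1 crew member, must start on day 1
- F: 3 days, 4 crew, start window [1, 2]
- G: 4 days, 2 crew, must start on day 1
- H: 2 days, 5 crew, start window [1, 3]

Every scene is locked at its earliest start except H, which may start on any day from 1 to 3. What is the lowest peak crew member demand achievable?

H@1: d1:15  d2:15  d3:10  d4:3 → peak 15
H@2: d1:10  d2:15  d3:15  d4:3 → peak 15
H@3: d1:10  d2:10  d3:15  d4:8 → peak 15
Best is H@1, peak 15.

15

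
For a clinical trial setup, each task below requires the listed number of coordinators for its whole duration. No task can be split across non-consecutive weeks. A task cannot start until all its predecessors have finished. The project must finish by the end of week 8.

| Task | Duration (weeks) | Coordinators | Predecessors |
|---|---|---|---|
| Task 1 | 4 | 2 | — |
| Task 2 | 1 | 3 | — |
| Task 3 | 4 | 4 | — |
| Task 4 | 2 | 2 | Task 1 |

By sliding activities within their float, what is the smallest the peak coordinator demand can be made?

6

Early-start (Task 1@1, Task 2@1, Task 3@1, Task 4@5) gives peak 9: w1:9  w2:6  w3:6  w4:6  w5:2  w6:2  w7:0  w8:0.
Shift Task 3→2.
Schedule Task 1@1, Task 2@1, Task 3@2, Task 4@5: w1:5  w2:6  w3:6  w4:6  w5:6  w6:2  w7:0  w8:0 — peak 6.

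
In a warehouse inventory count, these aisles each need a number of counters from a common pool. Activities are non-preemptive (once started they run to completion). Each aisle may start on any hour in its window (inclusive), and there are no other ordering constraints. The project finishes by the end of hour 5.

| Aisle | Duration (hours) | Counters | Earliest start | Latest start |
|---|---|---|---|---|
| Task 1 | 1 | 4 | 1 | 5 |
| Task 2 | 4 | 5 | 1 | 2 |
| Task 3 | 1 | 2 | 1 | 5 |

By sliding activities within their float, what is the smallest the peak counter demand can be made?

Early-start (Task 1@1, Task 2@1, Task 3@1) gives peak 11: h1:11  h2:5  h3:5  h4:5  h5:0.
Shift Task 2→2.
Schedule Task 1@1, Task 2@2, Task 3@1: h1:6  h2:5  h3:5  h4:5  h5:5 — peak 6.
Total counter-hours = 26 over 5 hours ⇒ peak ≥ ⌈26/5⌉ = 6, so 6 is optimal.

6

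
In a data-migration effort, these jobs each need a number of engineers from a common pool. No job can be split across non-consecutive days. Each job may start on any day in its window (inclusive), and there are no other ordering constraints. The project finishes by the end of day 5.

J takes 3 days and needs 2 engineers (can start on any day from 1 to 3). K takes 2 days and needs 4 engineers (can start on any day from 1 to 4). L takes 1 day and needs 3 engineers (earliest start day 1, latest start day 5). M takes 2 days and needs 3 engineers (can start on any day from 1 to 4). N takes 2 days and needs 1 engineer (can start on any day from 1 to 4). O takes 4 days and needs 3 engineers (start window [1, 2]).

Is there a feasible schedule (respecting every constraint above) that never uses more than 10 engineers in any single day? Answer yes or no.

yes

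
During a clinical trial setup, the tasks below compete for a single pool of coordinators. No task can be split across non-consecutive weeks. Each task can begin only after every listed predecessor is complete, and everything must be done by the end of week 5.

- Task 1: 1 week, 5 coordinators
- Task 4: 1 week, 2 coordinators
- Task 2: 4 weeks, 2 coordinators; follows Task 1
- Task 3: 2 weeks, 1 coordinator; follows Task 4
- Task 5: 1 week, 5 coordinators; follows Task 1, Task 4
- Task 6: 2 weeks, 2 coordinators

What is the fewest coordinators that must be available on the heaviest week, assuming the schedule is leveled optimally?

7

Early-start (Task 1@1, Task 4@1, Task 2@2, Task 3@2, Task 5@2, Task 6@1) gives peak 10: w1:9  w2:10  w3:3  w4:2  w5:2.
Shift Task 5→4, Task 6→2.
Schedule Task 1@1, Task 4@1, Task 2@2, Task 3@2, Task 5@4, Task 6@2: w1:7  w2:5  w3:5  w4:7  w5:2 — peak 7.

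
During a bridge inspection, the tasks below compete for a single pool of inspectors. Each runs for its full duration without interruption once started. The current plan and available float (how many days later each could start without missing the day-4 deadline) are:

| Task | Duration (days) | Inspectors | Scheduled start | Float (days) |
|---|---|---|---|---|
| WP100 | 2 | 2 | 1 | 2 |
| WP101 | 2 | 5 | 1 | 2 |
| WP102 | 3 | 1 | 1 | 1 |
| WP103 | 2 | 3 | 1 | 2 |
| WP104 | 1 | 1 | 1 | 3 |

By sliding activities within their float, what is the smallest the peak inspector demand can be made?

Early-start (WP100@1, WP101@1, WP102@1, WP103@1, WP104@1) gives peak 12: d1:12  d2:11  d3:1  d4:0.
Shift WP101→3, WP104→4.
Schedule WP100@1, WP101@3, WP102@1, WP103@1, WP104@4: d1:6  d2:6  d3:6  d4:6 — peak 6.
Total inspector-days = 24 over 4 days ⇒ peak ≥ ⌈24/4⌉ = 6, so 6 is optimal.

6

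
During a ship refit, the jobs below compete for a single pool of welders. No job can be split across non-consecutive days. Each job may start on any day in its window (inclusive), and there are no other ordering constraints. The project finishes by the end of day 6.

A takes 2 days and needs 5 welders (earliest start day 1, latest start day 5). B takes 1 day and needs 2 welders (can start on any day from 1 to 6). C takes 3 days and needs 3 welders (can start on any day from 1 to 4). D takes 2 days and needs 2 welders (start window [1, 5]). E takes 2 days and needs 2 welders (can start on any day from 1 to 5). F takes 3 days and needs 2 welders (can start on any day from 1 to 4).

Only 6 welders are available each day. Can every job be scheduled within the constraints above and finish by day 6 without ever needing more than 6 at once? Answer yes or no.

no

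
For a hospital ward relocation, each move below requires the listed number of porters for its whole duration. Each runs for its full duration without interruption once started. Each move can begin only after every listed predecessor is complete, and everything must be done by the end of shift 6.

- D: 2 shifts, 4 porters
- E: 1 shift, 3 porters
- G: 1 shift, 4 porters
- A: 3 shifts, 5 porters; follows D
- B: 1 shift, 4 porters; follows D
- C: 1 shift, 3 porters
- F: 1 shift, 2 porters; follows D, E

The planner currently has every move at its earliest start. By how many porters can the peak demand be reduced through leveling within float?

6

Early-start peak: s1:14  s2:4  s3:11  s4:5  s5:5  s6:0 ⇒ 14.
Leveled (D@1, E@1, G@2, A@3, B@6, C@3, F@4): s1:7  s2:8  s3:8  s4:7  s5:5  s6:4 ⇒ 8.
Reduction 14 − 8 = 6.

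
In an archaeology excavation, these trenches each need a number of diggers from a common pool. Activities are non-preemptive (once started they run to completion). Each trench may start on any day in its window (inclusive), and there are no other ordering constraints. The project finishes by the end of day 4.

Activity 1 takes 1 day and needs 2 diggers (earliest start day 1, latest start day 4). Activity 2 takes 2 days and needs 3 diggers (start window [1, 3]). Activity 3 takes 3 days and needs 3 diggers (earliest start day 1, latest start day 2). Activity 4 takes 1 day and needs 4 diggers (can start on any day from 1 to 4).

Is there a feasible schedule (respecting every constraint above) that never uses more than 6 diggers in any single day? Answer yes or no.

yes

Schedule Activity 1@1, Activity 2@2, Activity 3@1, Activity 4@4: d1:5  d2:6  d3:6  d4:4 — peak 6 ≤ 6.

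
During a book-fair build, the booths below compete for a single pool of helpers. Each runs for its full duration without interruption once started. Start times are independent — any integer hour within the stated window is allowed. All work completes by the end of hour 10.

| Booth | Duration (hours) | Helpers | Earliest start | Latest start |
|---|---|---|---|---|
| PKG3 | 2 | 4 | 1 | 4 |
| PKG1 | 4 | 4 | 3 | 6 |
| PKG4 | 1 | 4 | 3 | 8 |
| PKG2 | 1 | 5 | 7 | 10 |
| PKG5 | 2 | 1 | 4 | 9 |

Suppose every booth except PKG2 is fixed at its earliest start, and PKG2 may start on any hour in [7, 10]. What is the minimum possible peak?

8

PKG2@7: h1:4  h2:4  h3:8  h4:5  h5:5  h6:4  h7:5  h8:0  h9:0  h10:0 → peak 8
PKG2@8: h1:4  h2:4  h3:8  h4:5  h5:5  h6:4  h7:0  h8:5  h9:0  h10:0 → peak 8
PKG2@9: h1:4  h2:4  h3:8  h4:5  h5:5  h6:4  h7:0  h8:0  h9:5  h10:0 → peak 8
PKG2@10: h1:4  h2:4  h3:8  h4:5  h5:5  h6:4  h7:0  h8:0  h9:0  h10:5 → peak 8
Best is PKG2@7, peak 8.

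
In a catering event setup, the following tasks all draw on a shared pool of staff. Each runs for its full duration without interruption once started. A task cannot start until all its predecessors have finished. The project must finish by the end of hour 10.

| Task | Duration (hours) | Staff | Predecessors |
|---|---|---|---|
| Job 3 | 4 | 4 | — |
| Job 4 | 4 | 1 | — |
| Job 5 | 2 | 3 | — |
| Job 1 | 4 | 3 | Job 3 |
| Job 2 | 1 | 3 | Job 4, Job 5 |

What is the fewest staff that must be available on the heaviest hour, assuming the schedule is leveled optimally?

6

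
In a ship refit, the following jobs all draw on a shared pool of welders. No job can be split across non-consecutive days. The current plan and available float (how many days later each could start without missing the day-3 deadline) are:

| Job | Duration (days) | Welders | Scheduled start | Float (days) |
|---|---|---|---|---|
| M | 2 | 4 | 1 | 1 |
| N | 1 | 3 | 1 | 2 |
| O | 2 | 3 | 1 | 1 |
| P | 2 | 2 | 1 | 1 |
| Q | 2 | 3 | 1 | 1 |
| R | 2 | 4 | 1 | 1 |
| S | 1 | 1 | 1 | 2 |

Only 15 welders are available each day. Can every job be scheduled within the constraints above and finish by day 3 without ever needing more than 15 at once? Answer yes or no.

no

The minimum achievable peak is 16; 15 < 16, so no feasible schedule stays within the cap.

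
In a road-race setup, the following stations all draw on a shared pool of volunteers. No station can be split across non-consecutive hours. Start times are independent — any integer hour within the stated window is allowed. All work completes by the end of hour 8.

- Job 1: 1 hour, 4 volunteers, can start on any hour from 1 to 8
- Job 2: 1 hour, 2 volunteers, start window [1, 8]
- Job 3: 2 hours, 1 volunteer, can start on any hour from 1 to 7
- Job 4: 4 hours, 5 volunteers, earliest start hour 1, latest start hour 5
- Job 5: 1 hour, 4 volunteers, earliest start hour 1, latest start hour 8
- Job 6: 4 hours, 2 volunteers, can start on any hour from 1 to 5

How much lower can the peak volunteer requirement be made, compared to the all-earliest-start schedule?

Early-start peak: h1:18  h2:8  h3:7  h4:7  h5:0  h6:0  h7:0  h8:0 ⇒ 18.
Leveled (Job 1@1, Job 2@2, Job 3@2, Job 4@5, Job 5@4, Job 6@1): h1:6  h2:5  h3:3  h4:6  h5:5  h6:5  h7:5  h8:5 ⇒ 6.
Reduction 18 − 6 = 12.

12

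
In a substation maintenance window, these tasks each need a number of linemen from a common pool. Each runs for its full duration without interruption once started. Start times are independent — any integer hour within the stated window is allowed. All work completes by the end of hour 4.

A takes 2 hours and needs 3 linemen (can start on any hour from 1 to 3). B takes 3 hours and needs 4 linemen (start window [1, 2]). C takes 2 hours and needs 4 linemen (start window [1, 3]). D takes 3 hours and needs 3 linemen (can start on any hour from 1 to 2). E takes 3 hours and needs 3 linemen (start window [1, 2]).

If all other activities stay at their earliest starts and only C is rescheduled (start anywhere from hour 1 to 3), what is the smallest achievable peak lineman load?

C@1: h1:17  h2:17  h3:10  h4:0 → peak 17
C@2: h1:13  h2:17  h3:14  h4:0 → peak 17
C@3: h1:13  h2:13  h3:14  h4:4 → peak 14
Best is C@3, peak 14.

14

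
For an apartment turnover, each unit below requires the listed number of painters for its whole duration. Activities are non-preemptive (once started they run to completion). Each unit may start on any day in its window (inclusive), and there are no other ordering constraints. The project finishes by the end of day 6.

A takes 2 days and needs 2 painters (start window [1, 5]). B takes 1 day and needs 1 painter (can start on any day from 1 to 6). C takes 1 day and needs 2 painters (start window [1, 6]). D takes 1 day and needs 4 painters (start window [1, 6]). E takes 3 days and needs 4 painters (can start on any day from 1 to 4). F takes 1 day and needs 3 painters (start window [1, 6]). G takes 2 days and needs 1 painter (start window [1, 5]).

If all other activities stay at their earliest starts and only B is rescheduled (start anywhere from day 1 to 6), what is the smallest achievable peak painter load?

16

B@1: d1:17  d2:7  d3:4  d4:0  d5:0  d6:0 → peak 17
B@2: d1:16  d2:8  d3:4  d4:0  d5:0  d6:0 → peak 16
B@3: d1:16  d2:7  d3:5  d4:0  d5:0  d6:0 → peak 16
B@4: d1:16  d2:7  d3:4  d4:1  d5:0  d6:0 → peak 16
B@5: d1:16  d2:7  d3:4  d4:0  d5:1  d6:0 → peak 16
B@6: d1:16  d2:7  d3:4  d4:0  d5:0  d6:1 → peak 16
Best is B@2, peak 16.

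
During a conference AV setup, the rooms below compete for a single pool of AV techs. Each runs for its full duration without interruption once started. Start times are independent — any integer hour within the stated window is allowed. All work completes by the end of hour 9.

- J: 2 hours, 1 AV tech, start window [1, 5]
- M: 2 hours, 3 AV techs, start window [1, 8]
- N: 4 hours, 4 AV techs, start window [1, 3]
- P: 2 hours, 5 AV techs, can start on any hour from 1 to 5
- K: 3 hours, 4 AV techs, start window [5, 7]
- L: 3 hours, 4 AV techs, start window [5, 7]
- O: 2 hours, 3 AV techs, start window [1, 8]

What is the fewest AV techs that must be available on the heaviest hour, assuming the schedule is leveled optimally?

8

Early-start (J@1, M@1, N@1, P@1, K@5, L@5, O@1) gives peak 16: h1:16  h2:16  h3:4  h4:4  h5:8  h6:8  h7:8  h8:0  h9:0.
Shift P→5, K→7, L→7, O→3.
Schedule J@1, M@1, N@1, P@5, K@7, L@7, O@3: h1:8  h2:8  h3:7  h4:7  h5:5  h6:5  h7:8  h8:8  h9:8 — peak 8.
Total AV tech-hours = 64 over 9 hours ⇒ peak ≥ ⌈64/9⌉ = 8, so 8 is optimal.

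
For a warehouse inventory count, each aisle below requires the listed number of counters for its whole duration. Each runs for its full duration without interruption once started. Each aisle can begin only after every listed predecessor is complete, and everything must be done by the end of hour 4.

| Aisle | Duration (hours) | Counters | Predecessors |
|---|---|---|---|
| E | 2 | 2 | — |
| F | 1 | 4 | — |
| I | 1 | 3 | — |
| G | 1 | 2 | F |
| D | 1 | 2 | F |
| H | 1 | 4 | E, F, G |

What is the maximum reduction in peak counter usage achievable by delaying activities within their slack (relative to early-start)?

Early-start peak: h1:9  h2:6  h3:4  h4:0 ⇒ 9.
Leveled (E@1, F@1, I@2, G@3, D@3, H@4): h1:6  h2:5  h3:4  h4:4 ⇒ 6.
Reduction 9 − 6 = 3.

3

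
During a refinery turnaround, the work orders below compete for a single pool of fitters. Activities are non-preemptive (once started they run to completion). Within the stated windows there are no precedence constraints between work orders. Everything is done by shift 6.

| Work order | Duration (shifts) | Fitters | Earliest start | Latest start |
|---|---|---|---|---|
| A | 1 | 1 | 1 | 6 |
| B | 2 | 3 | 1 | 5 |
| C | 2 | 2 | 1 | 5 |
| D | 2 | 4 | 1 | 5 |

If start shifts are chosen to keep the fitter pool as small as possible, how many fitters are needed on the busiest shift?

4

Early-start (A@1, B@1, C@1, D@1) gives peak 10: s1:10  s2:9  s3:0  s4:0  s5:0  s6:0.
Shift C→3, D→5.
Schedule A@1, B@1, C@3, D@5: s1:4  s2:3  s3:2  s4:2  s5:4  s6:4 — peak 4.
Total fitter-shifts = 19 over 6 shifts ⇒ peak ≥ ⌈19/6⌉ = 4, so 4 is optimal.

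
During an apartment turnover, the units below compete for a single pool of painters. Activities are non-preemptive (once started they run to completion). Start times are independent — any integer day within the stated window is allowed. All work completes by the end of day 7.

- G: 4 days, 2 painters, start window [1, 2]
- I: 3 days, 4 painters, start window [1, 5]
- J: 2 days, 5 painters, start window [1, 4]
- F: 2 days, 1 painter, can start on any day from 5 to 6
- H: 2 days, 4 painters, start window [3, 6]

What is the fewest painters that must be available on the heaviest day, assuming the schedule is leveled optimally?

7

Early-start (G@1, I@1, J@1, F@5, H@3) gives peak 11: d1:11  d2:11  d3:10  d4:6  d5:1  d6:1  d7:0.
Shift J→4, H→6.
Schedule G@1, I@1, J@4, F@5, H@6: d1:6  d2:6  d3:6  d4:7  d5:6  d6:5  d7:4 — peak 7.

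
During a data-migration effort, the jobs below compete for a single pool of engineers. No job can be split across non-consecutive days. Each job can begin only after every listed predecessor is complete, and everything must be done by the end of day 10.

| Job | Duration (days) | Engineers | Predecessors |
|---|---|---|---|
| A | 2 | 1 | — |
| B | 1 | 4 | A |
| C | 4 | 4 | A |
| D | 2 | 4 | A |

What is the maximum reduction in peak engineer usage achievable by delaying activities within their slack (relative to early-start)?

Early-start peak: d1:1  d2:1  d3:12  d4:8  d5:4  d6:4  d7:0  d8:0  d9:0  d10:0 ⇒ 12.
Leveled (A@1, B@3, C@4, D@8): d1:1  d2:1  d3:4  d4:4  d5:4  d6:4  d7:4  d8:4  d9:4  d10:0 ⇒ 4.
Reduction 12 − 4 = 8.

8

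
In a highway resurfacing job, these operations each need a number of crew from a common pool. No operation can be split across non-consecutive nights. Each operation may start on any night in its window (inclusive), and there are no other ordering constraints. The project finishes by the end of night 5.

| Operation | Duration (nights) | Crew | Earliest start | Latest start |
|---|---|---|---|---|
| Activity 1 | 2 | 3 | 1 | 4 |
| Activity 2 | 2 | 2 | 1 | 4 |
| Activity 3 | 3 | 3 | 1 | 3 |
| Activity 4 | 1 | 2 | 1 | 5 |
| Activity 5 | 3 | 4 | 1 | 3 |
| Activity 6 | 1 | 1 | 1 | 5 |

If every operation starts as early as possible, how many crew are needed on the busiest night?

15

Early-start schedule: Activity 1@1, Activity 2@1, Activity 3@1, Activity 4@1, Activity 5@1, Activity 6@1.
Load per night: night 1: 15, night 2: 12, night 3: 7, night 4: 0, night 5: 0.
Peak is 15.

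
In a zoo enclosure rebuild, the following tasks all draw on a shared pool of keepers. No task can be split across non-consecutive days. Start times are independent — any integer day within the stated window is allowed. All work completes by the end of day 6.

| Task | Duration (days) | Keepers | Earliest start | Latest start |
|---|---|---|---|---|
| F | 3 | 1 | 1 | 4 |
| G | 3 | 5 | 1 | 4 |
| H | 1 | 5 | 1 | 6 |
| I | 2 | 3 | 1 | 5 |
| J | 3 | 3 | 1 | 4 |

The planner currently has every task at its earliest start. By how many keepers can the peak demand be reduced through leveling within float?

9

Early-start peak: d1:17  d2:12  d3:9  d4:0  d5:0  d6:0 ⇒ 17.
Leveled (F@1, G@1, H@4, I@5, J@4): d1:6  d2:6  d3:6  d4:8  d5:6  d6:6 ⇒ 8.
Reduction 17 − 8 = 9.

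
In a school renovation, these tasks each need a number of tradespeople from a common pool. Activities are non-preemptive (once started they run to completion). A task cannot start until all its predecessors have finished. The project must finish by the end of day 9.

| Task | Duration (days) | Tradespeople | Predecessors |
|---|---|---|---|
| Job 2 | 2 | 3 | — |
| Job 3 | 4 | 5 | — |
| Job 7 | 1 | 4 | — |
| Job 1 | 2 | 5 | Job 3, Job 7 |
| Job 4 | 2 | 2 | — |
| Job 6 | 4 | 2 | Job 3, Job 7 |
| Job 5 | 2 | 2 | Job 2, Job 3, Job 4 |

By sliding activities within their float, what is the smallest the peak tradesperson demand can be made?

8

Early-start (Job 2@1, Job 3@1, Job 7@1, Job 1@5, Job 4@1, Job 6@5, Job 5@5) gives peak 14: d1:14  d2:10  d3:5  d4:5  d5:9  d6:9  d7:2  d8:2  d9:0.
Shift Job 7→5, Job 1→6, Job 4→3, Job 6→6, Job 5→8.
Schedule Job 2@1, Job 3@1, Job 7@5, Job 1@6, Job 4@3, Job 6@6, Job 5@8: d1:8  d2:8  d3:7  d4:7  d5:4  d6:7  d7:7  d8:4  d9:4 — peak 8.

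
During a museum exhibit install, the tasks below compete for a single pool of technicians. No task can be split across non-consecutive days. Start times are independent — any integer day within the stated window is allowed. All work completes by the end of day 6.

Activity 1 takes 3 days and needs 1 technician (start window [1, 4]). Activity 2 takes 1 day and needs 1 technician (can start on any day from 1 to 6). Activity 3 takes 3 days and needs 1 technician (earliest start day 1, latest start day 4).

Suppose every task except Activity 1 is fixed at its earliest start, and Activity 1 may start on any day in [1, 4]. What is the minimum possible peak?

2

Activity 1@1: d1:3  d2:2  d3:2  d4:0  d5:0  d6:0 → peak 3
Activity 1@2: d1:2  d2:2  d3:2  d4:1  d5:0  d6:0 → peak 2
Activity 1@3: d1:2  d2:1  d3:2  d4:1  d5:1  d6:0 → peak 2
Activity 1@4: d1:2  d2:1  d3:1  d4:1  d5:1  d6:1 → peak 2
Best is Activity 1@2, peak 2.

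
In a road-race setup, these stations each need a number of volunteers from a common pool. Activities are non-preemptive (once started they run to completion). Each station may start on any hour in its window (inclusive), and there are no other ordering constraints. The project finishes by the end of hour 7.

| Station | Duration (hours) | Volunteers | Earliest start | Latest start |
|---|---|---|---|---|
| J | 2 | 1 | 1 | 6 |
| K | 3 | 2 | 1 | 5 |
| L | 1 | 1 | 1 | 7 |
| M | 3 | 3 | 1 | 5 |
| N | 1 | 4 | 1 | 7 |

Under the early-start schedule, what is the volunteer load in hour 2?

At early start, hour 2 has: J, K, M.
Demand: 1 + 2 + 3 = 6.

6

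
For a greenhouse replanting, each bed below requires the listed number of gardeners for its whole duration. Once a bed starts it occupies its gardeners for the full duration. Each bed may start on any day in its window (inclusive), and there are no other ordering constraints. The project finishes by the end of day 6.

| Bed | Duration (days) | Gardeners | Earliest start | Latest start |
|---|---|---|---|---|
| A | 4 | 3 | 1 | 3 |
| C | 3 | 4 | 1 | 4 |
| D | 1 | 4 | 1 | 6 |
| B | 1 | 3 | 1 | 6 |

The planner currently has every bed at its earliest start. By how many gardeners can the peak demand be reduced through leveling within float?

7

Early-start peak: d1:14  d2:7  d3:7  d4:3  d5:0  d6:0 ⇒ 14.
Leveled (A@1, C@1, D@4, B@5): d1:7  d2:7  d3:7  d4:7  d5:3  d6:0 ⇒ 7.
Reduction 14 − 7 = 7.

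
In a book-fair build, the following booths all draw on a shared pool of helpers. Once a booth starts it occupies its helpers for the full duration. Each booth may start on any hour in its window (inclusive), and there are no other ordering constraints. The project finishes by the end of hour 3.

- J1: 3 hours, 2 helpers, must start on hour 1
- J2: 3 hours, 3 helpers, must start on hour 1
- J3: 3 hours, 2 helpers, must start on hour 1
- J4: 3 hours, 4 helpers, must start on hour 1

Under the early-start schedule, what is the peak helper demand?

Early-start schedule: J1@1, J2@1, J3@1, J4@1.
Load per hour: hour 1: 11, hour 2: 11, hour 3: 11.
Peak is 11.

11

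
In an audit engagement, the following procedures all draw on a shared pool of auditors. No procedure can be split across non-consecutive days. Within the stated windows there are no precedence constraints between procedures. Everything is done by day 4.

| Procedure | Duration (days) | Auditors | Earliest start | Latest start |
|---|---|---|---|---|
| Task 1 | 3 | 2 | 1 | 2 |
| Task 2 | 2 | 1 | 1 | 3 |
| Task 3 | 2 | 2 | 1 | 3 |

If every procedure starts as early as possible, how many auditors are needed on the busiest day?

Early-start schedule: Task 1@1, Task 2@1, Task 3@1.
Load per day: day 1: 5, day 2: 5, day 3: 2, day 4: 0.
Peak is 5.

5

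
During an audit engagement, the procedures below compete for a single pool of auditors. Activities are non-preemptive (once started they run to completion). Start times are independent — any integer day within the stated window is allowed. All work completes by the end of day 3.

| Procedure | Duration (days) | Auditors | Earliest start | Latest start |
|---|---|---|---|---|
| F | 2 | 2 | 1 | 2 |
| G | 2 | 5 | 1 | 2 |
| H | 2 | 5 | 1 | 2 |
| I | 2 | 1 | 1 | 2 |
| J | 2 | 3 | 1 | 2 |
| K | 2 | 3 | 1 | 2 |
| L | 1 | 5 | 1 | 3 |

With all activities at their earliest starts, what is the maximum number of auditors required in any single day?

Early-start schedule: F@1, G@1, H@1, I@1, J@1, K@1, L@1.
Load per day: day 1: 24, day 2: 19, day 3: 0.
Peak is 24.

24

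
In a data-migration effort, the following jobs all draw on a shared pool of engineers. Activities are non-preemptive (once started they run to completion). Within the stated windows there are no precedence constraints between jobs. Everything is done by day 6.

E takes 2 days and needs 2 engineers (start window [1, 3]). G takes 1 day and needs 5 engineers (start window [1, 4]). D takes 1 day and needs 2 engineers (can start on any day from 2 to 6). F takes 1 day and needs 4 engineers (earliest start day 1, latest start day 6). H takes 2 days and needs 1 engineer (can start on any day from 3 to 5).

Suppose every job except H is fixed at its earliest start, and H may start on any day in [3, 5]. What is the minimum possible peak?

11

H@3: d1:11  d2:4  d3:1  d4:1  d5:0  d6:0 → peak 11
H@4: d1:11  d2:4  d3:0  d4:1  d5:1  d6:0 → peak 11
H@5: d1:11  d2:4  d3:0  d4:0  d5:1  d6:1 → peak 11
Best is H@3, peak 11.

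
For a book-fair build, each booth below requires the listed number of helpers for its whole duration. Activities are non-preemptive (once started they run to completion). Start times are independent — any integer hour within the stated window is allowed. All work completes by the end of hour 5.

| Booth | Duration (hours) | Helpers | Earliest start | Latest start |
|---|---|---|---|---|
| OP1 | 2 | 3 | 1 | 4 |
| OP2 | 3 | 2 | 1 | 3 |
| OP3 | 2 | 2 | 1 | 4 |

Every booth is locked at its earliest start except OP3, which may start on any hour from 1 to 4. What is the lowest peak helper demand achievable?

5

OP3@1: h1:7  h2:7  h3:2  h4:0  h5:0 → peak 7
OP3@2: h1:5  h2:7  h3:4  h4:0  h5:0 → peak 7
OP3@3: h1:5  h2:5  h3:4  h4:2  h5:0 → peak 5
OP3@4: h1:5  h2:5  h3:2  h4:2  h5:2 → peak 5
Best is OP3@3, peak 5.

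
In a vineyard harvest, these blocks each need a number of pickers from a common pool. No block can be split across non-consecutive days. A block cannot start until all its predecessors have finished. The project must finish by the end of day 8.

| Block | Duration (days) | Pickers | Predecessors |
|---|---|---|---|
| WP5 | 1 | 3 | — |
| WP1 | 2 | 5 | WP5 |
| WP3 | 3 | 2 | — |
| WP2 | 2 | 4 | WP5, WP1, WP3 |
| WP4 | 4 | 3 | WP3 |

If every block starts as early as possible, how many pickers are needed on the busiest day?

Early-start schedule: WP5@1, WP1@2, WP3@1, WP2@4, WP4@4.
Load per day: day 1: 5, day 2: 7, day 3: 7, day 4: 7, day 5: 7, day 6: 3, day 7: 3, day 8: 0.
Peak is 7.

7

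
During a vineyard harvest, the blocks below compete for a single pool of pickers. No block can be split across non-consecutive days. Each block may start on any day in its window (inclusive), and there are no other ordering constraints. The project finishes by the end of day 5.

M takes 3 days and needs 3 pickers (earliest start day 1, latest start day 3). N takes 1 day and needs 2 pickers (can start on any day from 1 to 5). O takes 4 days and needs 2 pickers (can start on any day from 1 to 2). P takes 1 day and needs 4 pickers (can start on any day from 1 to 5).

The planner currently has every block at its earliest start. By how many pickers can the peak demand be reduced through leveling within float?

Early-start peak: d1:11  d2:5  d3:5  d4:2  d5:0 ⇒ 11.
Leveled (M@1, N@4, O@1, P@5): d1:5  d2:5  d3:5  d4:4  d5:4 ⇒ 5.
Reduction 11 − 5 = 6.

6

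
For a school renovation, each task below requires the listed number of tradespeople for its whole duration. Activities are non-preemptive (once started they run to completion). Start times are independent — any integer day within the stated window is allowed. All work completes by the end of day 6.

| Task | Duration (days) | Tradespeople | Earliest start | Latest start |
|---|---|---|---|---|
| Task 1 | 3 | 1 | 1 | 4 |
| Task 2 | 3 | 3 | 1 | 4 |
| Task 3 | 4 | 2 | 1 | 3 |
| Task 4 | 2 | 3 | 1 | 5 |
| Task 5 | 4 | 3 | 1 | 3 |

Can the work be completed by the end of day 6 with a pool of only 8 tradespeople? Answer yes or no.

yes

Schedule Task 1@1, Task 2@4, Task 3@1, Task 4@1, Task 5@3: d1:6  d2:6  d3:6  d4:8  d5:6  d6:6 — peak 8 ≤ 8.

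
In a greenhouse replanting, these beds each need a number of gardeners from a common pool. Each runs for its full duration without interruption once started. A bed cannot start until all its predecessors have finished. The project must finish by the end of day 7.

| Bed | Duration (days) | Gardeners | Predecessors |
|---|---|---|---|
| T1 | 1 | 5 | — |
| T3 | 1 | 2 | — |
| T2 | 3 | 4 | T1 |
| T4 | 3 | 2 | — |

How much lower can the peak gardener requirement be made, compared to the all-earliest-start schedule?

4

Early-start peak: d1:9  d2:6  d3:6  d4:4  d5:0  d6:0  d7:0 ⇒ 9.
Leveled (T1@1, T3@2, T2@5, T4@2): d1:5  d2:4  d3:2  d4:2  d5:4  d6:4  d7:4 ⇒ 5.
Reduction 9 − 5 = 4.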